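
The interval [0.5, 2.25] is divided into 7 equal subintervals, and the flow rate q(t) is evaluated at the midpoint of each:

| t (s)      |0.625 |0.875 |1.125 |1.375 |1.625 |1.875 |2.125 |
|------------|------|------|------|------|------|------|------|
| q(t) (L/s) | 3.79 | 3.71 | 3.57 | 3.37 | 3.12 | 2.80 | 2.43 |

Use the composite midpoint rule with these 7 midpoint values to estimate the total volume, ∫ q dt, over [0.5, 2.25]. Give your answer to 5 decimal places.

h = 0.25, n = 7.
h·[y(m₁) + y(m₂) + y(m₃) + y(m₄) + y(m₅) + y(m₆) + y(m₇)] = 0.25·(22.79) = 5.69750.

5.69750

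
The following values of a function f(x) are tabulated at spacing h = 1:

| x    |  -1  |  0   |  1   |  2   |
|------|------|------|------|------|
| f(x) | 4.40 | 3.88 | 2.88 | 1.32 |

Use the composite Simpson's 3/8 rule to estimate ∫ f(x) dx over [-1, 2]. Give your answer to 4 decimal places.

9.7500

h = 1, n = 3.
(3h/8)·[y₀ + 3y₁ + 3y₂ + y₃] = 0.375·(26.00) = 9.7500.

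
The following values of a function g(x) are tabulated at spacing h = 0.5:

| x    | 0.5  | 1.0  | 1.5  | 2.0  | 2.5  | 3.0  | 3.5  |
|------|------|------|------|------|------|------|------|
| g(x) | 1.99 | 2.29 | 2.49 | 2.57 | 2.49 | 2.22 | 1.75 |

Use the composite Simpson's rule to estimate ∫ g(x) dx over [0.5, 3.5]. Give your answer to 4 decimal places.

h = 0.5, n = 6.
(h/3)·[y₀ + 4y₁ + 2y₂ + 4y₃ + 2y₄ + 4y₅ + y₆] = 0.166667·(42.02) = 7.0033.

7.0033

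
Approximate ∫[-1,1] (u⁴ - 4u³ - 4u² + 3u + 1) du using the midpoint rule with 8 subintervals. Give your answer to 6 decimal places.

h = (1 − (-1))/8 = 0.25.
Midpoints m₁,…,m₈ = -0.875, -0.625, -0.375, -0.125, 0.125, 0.375, 0.625, 0.875.
f(m₁)=-1.421630859375, f(m₂)=-1.308349609375, f(m₃)=-0.456787109375, f(m₄)=0.570556640625, f(m₅)=1.304931640625, f(m₆)=1.371337890625, f(m₇)=0.488525390625, f(m₈)=-1.531005859375.
h·[f(m₁) + f(m₂) + f(m₃) + f(m₄) + f(m₅) + f(m₆) + f(m₇) + f(m₈)] = 0.25·(-0.982421875) = -0.245605.

-0.245605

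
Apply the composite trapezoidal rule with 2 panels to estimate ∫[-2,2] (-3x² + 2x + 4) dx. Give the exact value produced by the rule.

h = (2 − (-2))/2 = 2.
Nodes x₀,…,x₂ = -2, 0, 2.
f(x) = -3x² + 2x + 4: f₀=-12, f₁=4, f₂=-4.
(h/2)·[f₀ + 2f₁ + f₂] = 1·(-8) = -8.

-8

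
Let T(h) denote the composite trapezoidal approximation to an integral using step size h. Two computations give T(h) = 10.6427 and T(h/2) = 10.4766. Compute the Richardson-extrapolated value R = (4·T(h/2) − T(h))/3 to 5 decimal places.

10.42123

R = (4·T(h/2) − T(h)) / 3 = (4·10.4766 − 10.6427)/3 = (31.2637)/3 = 10.42123.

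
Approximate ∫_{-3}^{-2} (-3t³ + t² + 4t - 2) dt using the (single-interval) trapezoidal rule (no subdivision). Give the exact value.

47

T = (b−a)/2 · [f(-3) + f(-2)] = 0.5·[76 + 18] = 47.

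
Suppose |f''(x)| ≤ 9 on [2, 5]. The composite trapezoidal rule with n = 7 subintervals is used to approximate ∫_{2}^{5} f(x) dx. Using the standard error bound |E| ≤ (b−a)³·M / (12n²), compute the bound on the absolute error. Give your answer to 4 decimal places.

|E| ≤ (3)³·9 / (12·7²) = 243/588 = 0.4133.

0.4133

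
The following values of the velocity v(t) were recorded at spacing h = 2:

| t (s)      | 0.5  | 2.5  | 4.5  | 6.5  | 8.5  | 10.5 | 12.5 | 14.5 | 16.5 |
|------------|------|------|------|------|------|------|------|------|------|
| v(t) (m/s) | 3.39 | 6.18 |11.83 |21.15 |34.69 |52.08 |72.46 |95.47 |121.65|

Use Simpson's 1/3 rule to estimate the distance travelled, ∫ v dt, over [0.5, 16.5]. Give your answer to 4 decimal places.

708.3467

h = 2, n = 8.
(h/3)·[y₀ + 4y₁ + 2y₂ + 4y₃ + 2y₄ + 4y₅ + 2y₆ + 4y₇ + y₈] = 0.666667·(1062.52) = 708.3467.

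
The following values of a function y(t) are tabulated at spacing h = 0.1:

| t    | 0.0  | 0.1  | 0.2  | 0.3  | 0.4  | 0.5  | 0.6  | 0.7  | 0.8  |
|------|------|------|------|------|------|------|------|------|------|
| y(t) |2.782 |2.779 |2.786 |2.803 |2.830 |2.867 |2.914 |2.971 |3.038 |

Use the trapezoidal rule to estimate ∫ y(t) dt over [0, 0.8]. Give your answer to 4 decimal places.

2.2860

h = 0.1, n = 8.
(h/2)·[y₀ + 2y₁ + 2y₂ + 2y₃ + 2y₄ + 2y₅ + 2y₆ + 2y₇ + y₈] = 0.05·(45.720) = 2.2860.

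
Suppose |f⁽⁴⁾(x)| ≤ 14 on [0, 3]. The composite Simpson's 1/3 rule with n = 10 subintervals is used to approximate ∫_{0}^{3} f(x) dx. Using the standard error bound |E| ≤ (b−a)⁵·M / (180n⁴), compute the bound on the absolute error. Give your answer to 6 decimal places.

|E| ≤ (3)⁵·14 / (180·10⁴) = 3402/1800000 = 0.001890.

0.001890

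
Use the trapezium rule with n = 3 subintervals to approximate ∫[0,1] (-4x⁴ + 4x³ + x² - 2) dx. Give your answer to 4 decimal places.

-1.4835

h = (1 − 0)/3 = 0.333333.
Nodes x₀,…,x₃ = 0, 0.333333, 0.666667, 1.
f(x) = -4x⁴ + 4x³ + x² - 2: f₀=-2, f₁=-1.790123, f₂=-1.160494, f₃=-1.
(h/2)·[f₀ + 2f₁ + 2f₂ + f₃] = 0.166667·(-8.901235) = -1.4835.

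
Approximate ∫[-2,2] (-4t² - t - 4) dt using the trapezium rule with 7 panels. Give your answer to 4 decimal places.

-38.2041

h = (2 − (-2))/7 = 0.571429.
Nodes t₀,…,t₇ = -2, -1.428571, -0.857143, -0.285714, 0.285714, 0.857143, 1.428571, 2.
f(t) = -4t² - t - 4: f₀=-18, f₁=-10.734694, f₂=-6.081633, f₃=-4.040816, f₄=-4.612245, f₅=-7.795918, f₆=-13.591837, f₇=-22.
(h/2)·[f₀ + 2f₁ + 2f₂ + 2f₃ + 2f₄ + 2f₅ + 2f₆ + f₇] = 0.285714·(-133.714286) = -38.2041.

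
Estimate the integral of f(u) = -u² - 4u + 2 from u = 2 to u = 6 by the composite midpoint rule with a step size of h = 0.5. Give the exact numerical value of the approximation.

-125.25

h = (6 − 2)/8 = 0.5.
Midpoints m₁,…,m₈ = 2.25, 2.75, 3.25, 3.75, 4.25, 4.75, 5.25, 5.75.
f(m₁)=-12.0625, f(m₂)=-16.5625, f(m₃)=-21.5625, f(m₄)=-27.0625, f(m₅)=-33.0625, f(m₆)=-39.5625, f(m₇)=-46.5625, f(m₈)=-54.0625.
h·[f(m₁) + f(m₂) + f(m₃) + f(m₄) + f(m₅) + f(m₆) + f(m₇) + f(m₈)] = 0.5·(-250.5) = -125.25.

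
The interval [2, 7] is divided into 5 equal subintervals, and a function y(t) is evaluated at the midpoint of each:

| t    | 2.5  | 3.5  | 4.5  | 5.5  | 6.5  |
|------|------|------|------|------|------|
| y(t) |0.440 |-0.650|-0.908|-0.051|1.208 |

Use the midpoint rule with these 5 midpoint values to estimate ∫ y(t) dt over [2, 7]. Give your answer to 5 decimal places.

h = 1, n = 5.
h·[y(m₁) + y(m₂) + y(m₃) + y(m₄) + y(m₅)] = 1·(0.039) = 0.03900.

0.03900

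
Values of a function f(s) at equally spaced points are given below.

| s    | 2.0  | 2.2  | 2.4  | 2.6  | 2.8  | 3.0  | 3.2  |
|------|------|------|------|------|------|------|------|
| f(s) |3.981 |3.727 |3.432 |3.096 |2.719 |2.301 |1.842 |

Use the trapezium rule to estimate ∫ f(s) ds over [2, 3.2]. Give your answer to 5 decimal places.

h = 0.2, n = 6.
(h/2)·[y₀ + 2y₁ + 2y₂ + 2y₃ + 2y₄ + 2y₅ + y₆] = 0.1·(36.373) = 3.63730.

3.63730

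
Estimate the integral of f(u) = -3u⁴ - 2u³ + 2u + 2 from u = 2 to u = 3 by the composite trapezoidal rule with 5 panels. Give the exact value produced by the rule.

h = (3 − 2)/5 = 0.2.
Nodes u₀,…,u₅ = 2, 2.2, 2.4, 2.6, 2.8, 3.
f(u) = -3u⁴ - 2u³ + 2u + 2: f₀=-58, f₁=-85.1728, f₂=-120.3808, f₃=-165.0448, f₄=-220.7008, f₅=-289.
(h/2)·[f₀ + 2f₁ + 2f₂ + 2f₃ + 2f₄ + f₅] = 0.1·(-1529.5984) = -152.95984.

-152.95984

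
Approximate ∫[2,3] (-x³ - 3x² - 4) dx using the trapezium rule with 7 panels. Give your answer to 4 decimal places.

h = (3 − 2)/7 = 0.142857.
Nodes x₀,…,x₇ = 2, 2.142857, 2.285714, 2.428571, 2.571429, 2.714286, 2.857143, 3.
f(x) = -x³ - 3x² - 4: f₀=-24, f₁=-27.615160, f₂=-31.615160, f₃=-36.017493, f₄=-40.839650, f₅=-46.099125, f₆=-51.813411, f₇=-58.
(h/2)·[f₀ + 2f₁ + 2f₂ + 2f₃ + 2f₄ + 2f₅ + 2f₆ + f₇] = 0.071429·(-550) = -39.2857.

-39.2857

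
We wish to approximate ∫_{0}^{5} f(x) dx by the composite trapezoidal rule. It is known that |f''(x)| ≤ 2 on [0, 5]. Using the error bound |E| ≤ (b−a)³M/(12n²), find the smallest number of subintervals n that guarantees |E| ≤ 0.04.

Need 250/(12n²) ≤ 0.04.
n² ≥ 250/(12·0.04) = 520.833 ⇒ n ≥ 22.8218, so the smallest n is 23.

23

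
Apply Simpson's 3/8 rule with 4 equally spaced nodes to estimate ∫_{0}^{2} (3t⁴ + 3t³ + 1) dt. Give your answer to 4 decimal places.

33.5556

h = (2 − 0)/3 = 0.666667.
Nodes t₀,…,t₃ = 0, 0.666667, 1.333333, 2.
f(t) = 3t⁴ + 3t³ + 1: f₀=1, f₁=2.481481, f₂=17.592593, f₃=73.
(3h/8)·[f₀ + 3f₁ + 3f₂ + f₃] = 0.25·(134.222222) = 33.5556.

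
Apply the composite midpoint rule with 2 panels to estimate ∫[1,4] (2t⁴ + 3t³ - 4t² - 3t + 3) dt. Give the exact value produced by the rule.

446.1796875

h = (4 − 1)/2 = 1.5.
Midpoints m₁,…,m₂ = 1.75, 3.25.
f(m₁)=20.3359375, f(m₂)=277.1171875.
h·[f(m₁) + f(m₂)] = 1.5·(297.453125) = 446.1796875.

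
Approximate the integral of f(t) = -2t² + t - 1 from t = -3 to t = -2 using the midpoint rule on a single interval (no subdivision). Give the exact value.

M = (b−a)·f(-2.5) = 1·(-16) = -16.

-16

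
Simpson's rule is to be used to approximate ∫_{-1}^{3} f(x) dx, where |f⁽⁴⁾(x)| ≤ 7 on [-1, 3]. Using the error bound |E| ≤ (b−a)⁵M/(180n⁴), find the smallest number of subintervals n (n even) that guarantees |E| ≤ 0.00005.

Need 7168/(180n⁴) ≤ 0.00005.
n⁴ ≥ 7168/(180·0.00005) = 796444 ⇒ n ≥ 29.8737, so the smallest even n is 30. (n must be even for Simpson's rule.)

30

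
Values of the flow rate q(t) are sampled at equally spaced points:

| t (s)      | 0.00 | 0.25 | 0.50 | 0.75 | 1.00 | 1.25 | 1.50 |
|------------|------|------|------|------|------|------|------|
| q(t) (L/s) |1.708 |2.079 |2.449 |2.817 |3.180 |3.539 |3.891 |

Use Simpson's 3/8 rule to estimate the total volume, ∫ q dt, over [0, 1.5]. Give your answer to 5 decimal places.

h = 0.25, n = 6.
(3h/8)·[y₀ + 3y₁ + 3y₂ + 2y₃ + 3y₄ + 3y₅ + y₆] = 0.09375·(44.974) = 4.21631.

4.21631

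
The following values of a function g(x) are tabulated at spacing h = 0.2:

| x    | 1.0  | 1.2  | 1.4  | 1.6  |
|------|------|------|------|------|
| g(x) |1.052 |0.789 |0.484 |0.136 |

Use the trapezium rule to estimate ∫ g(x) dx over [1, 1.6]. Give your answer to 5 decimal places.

0.37340

h = 0.2, n = 3.
(h/2)·[y₀ + 2y₁ + 2y₂ + y₃] = 0.1·(3.734) = 0.37340.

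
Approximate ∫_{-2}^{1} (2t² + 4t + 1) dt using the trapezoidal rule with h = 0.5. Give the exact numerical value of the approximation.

3.25

h = (1 − (-2))/6 = 0.5.
Nodes t₀,…,t₆ = -2, -1.5, -1, -0.5, 0, 0.5, 1.
f(t) = 2t² + 4t + 1: f₀=1, f₁=-0.5, f₂=-1, f₃=-0.5, f₄=1, f₅=3.5, f₆=7.
(h/2)·[f₀ + 2f₁ + 2f₂ + 2f₃ + 2f₄ + 2f₅ + f₆] = 0.25·(13) = 3.25.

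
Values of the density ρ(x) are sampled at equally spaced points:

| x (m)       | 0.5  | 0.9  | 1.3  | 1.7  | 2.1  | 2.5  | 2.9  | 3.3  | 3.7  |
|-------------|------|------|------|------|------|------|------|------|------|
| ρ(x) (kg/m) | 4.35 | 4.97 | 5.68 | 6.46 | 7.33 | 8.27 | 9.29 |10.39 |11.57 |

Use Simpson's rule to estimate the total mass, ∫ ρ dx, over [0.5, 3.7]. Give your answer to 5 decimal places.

24.11733

h = 0.4, n = 8.
(h/3)·[y₀ + 4y₁ + 2y₂ + 4y₃ + 2y₄ + 4y₅ + 2y₆ + 4y₇ + y₈] = 0.133333·(180.88) = 24.11733.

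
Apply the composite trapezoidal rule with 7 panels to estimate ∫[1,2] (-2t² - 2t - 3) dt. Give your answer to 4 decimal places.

-10.6735

h = (2 − 1)/7 = 0.142857.
Nodes t₀,…,t₇ = 1, 1.142857, 1.285714, 1.428571, 1.571429, 1.714286, 1.857143, 2.
f(t) = -2t² - 2t - 3: f₀=-7, f₁=-7.897959, f₂=-8.877551, f₃=-9.938776, f₄=-11.081633, f₅=-12.306122, f₆=-13.612245, f₇=-15.
(h/2)·[f₀ + 2f₁ + 2f₂ + 2f₃ + 2f₄ + 2f₅ + 2f₆ + f₇] = 0.071429·(-149.428571) = -10.6735.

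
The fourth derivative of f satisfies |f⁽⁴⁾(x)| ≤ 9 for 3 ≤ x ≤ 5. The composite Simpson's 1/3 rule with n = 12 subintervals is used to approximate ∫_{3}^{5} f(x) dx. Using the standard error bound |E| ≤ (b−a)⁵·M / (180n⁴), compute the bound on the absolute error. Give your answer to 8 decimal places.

|E| ≤ (2)⁵·9 / (180·12⁴) = 288/3732480 = 0.00007716.

0.00007716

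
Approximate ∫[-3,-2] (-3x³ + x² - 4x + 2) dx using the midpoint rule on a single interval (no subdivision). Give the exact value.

65.125

M = (b−a)·f(-2.5) = 1·(65.125) = 65.125.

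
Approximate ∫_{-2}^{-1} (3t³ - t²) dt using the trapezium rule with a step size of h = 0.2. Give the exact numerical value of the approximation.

-13.68

h = (-1 − (-2))/5 = 0.2.
Nodes t₀,…,t₅ = -2, -1.8, -1.6, -1.4, -1.2, -1.
f(t) = 3t³ - t²: f₀=-28, f₁=-20.736, f₂=-14.848, f₃=-10.192, f₄=-6.624, f₅=-4.
(h/2)·[f₀ + 2f₁ + 2f₂ + 2f₃ + 2f₄ + f₅] = 0.1·(-136.8) = -13.68.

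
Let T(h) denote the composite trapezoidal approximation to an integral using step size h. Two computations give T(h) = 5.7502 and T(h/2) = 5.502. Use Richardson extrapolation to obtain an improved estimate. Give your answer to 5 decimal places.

R = (4·T(h/2) − T(h)) / 3 = (4·5.502 − 5.7502)/3 = (16.2578)/3 = 5.41927.

5.41927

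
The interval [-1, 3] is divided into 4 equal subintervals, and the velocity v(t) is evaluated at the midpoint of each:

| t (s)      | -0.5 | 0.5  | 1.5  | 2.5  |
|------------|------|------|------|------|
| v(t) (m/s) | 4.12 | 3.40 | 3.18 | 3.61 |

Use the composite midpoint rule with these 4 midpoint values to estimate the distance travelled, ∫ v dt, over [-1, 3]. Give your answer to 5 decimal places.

14.31000

h = 1, n = 4.
h·[y(m₁) + y(m₂) + y(m₃) + y(m₄)] = 1·(14.31) = 14.31000.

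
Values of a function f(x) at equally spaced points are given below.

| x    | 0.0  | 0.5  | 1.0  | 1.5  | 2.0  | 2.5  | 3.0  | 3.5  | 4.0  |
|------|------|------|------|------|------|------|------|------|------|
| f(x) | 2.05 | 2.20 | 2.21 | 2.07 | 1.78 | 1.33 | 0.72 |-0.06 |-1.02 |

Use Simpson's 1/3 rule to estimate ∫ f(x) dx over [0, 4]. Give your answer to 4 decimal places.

h = 0.5, n = 8.
(h/3)·[y₀ + 4y₁ + 2y₂ + 4y₃ + 2y₄ + 4y₅ + 2y₆ + 4y₇ + y₈] = 0.166667·(32.61) = 5.4350.

5.4350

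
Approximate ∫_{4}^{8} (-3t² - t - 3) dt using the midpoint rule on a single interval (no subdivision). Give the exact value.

-468

M = (b−a)·f(6) = 4·(-117) = -468.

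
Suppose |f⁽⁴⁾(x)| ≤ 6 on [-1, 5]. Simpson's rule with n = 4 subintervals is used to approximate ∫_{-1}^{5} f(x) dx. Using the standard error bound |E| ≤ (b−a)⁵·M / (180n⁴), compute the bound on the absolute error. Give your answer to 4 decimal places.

1.0125

|E| ≤ (6)⁵·6 / (180·4⁴) = 46656/46080 = 1.0125.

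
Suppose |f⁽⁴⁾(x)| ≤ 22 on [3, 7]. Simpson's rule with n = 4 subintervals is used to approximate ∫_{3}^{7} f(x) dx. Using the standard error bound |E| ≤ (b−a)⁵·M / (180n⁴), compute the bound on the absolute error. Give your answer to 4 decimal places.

0.4889

|E| ≤ (4)⁵·22 / (180·4⁴) = 22528/46080 = 0.4889.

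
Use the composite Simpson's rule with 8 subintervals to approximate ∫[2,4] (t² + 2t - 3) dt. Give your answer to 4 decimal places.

24.6667

h = (4 − 2)/8 = 0.25.
Nodes t₀,…,t₈ = 2, 2.25, 2.5, 2.75, 3, 3.25, 3.5, 3.75, 4.
f(t) = t² + 2t - 3: f₀=5, f₁=6.5625, f₂=8.25, f₃=10.0625, f₄=12, f₅=14.0625, f₆=16.25, f₇=18.5625, f₈=21.
(h/3)·[f₀ + 4f₁ + 2f₂ + 4f₃ + 2f₄ + 4f₅ + 2f₆ + 4f₇ + f₈] = 0.083333·(296) = 24.6667.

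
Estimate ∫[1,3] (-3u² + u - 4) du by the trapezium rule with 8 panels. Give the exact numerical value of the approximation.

h = (3 − 1)/8 = 0.25.
Nodes u₀,…,u₈ = 1, 1.25, 1.5, 1.75, 2, 2.25, 2.5, 2.75, 3.
f(u) = -3u² + u - 4: f₀=-6, f₁=-7.4375, f₂=-9.25, f₃=-11.4375, f₄=-14, f₅=-16.9375, f₆=-20.25, f₇=-23.9375, f₈=-28.
(h/2)·[f₀ + 2f₁ + 2f₂ + 2f₃ + 2f₄ + 2f₅ + 2f₆ + 2f₇ + f₈] = 0.125·(-240.5) = -30.0625.

-30.0625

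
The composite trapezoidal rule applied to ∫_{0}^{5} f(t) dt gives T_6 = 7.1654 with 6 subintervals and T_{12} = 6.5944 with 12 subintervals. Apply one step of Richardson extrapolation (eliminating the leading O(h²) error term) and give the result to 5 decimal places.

6.40407

R = (4·T_{12} − T_6) / 3 = (4·6.5944 − 7.1654)/3 = (19.2122)/3 = 6.40407.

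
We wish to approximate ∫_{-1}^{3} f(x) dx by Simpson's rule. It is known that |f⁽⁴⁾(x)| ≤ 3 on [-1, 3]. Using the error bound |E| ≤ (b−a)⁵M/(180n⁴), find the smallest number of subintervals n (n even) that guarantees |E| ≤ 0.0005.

14

Need 3072/(180n⁴) ≤ 0.0005.
n⁴ ≥ 3072/(180·0.0005) = 34133.3 ⇒ n ≥ 13.5924, so the smallest even n is 14. (n must be even for Simpson's rule.)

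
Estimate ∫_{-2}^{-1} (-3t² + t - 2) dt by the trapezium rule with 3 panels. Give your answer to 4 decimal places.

h = (-1 − (-2))/3 = 0.333333.
Nodes t₀,…,t₃ = -2, -1.666667, -1.333333, -1.
f(t) = -3t² + t - 2: f₀=-16, f₁=-12, f₂=-8.666667, f₃=-6.
(h/2)·[f₀ + 2f₁ + 2f₂ + f₃] = 0.166667·(-63.333333) = -10.5556.

-10.5556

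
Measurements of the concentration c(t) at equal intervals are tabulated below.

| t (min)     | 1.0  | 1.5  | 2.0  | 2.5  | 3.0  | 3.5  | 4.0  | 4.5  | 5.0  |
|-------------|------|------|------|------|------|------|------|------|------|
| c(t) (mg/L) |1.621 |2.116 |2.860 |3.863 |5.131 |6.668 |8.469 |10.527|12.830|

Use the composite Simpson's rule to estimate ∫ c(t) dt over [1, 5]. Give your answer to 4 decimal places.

23.3445

h = 0.5, n = 8.
(h/3)·[y₀ + 4y₁ + 2y₂ + 4y₃ + 2y₄ + 4y₅ + 2y₆ + 4y₇ + y₈] = 0.166667·(140.067) = 23.3445.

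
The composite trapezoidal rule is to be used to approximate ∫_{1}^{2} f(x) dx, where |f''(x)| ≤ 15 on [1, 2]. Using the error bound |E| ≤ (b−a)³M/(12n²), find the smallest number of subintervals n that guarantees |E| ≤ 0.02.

Need 15/(12n²) ≤ 0.02.
n² ≥ 15/(12·0.02) = 62.5 ⇒ n ≥ 7.9057, so the smallest n is 8.

8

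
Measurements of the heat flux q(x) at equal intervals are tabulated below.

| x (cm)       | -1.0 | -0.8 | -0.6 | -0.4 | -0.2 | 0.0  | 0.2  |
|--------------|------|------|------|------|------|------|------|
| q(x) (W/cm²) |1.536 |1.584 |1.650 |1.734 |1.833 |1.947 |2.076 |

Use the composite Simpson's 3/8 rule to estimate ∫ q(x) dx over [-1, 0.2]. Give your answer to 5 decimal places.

h = 0.2, n = 6.
(3h/8)·[y₀ + 3y₁ + 3y₂ + 2y₃ + 3y₄ + 3y₅ + y₆] = 0.075·(28.122) = 2.10915.

2.10915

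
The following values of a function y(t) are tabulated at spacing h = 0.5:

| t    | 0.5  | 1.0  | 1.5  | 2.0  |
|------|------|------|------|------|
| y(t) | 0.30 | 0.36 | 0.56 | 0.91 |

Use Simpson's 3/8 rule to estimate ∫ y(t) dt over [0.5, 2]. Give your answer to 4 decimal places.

h = 0.5, n = 3.
(3h/8)·[y₀ + 3y₁ + 3y₂ + y₃] = 0.1875·(3.97) = 0.7444.

0.7444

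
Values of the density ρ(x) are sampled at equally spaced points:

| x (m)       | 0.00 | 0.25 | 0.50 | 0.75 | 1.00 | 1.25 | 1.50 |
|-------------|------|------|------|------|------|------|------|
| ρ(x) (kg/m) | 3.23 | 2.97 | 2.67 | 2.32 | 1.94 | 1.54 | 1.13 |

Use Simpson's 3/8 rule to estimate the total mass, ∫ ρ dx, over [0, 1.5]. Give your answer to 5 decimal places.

3.40875

h = 0.25, n = 6.
(3h/8)·[y₀ + 3y₁ + 3y₂ + 2y₃ + 3y₄ + 3y₅ + y₆] = 0.09375·(36.36) = 3.40875.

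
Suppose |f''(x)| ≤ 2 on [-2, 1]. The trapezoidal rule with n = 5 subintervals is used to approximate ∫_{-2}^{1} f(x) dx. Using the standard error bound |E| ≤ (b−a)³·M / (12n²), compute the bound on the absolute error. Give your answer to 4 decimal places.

0.1800

|E| ≤ (3)³·2 / (12·5²) = 54/300 = 0.1800.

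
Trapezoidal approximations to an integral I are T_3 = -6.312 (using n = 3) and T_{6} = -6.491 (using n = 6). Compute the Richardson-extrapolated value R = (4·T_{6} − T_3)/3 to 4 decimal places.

-6.5507

R = (4·T_{6} − T_3) / 3 = (4·(-6.491) − (-6.312))/3 = (-19.652)/3 = -6.5507.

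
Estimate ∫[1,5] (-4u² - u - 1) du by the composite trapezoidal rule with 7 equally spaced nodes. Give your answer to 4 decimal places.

h = (5 − 1)/6 = 0.666667.
Nodes u₀,…,u₆ = 1, 1.666667, 2.333333, 3, 3.666667, 4.333333, 5.
f(u) = -4u² - u - 1: f₀=-6, f₁=-13.777778, f₂=-25.111111, f₃=-40, f₄=-58.444444, f₅=-80.444444, f₆=-106.
(h/2)·[f₀ + 2f₁ + 2f₂ + 2f₃ + 2f₄ + 2f₅ + f₆] = 0.333333·(-547.555556) = -182.5185.

-182.5185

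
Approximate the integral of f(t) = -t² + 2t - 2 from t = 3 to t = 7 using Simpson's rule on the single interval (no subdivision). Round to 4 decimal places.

-73.3333

S = (b−a)/6 · [f(3) + 4f(5) + f(7)] = 0.666667·[(-5) + 4·(-17) + (-37)] = -73.3333.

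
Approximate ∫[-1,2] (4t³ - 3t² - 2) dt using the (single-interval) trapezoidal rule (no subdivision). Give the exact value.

13.5

T = (b−a)/2 · [f(-1) + f(2)] = 1.5·[(-9) + 18] = 13.5.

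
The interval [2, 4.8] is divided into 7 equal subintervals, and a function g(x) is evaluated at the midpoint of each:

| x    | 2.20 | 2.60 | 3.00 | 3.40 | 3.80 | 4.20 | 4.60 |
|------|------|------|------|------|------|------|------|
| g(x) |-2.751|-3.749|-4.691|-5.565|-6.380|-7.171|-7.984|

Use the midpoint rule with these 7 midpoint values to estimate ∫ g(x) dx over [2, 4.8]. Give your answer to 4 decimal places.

-15.3164

h = 0.4, n = 7.
h·[y(m₁) + y(m₂) + y(m₃) + y(m₄) + y(m₅) + y(m₆) + y(m₇)] = 0.4·(-38.291) = -15.3164.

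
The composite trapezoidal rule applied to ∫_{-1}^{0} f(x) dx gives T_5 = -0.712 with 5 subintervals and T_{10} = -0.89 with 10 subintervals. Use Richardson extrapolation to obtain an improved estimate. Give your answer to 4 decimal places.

-0.9493

R = (4·T_{10} − T_5) / 3 = (4·(-0.89) − (-0.712))/3 = (-2.848)/3 = -0.9493.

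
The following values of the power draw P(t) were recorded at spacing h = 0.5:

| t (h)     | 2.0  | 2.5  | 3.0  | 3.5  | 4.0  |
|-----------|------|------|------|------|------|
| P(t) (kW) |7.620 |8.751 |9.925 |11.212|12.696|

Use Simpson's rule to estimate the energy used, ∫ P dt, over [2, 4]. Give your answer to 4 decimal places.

20.0030

h = 0.5, n = 4.
(h/3)·[y₀ + 4y₁ + 2y₂ + 4y₃ + y₄] = 0.166667·(120.018) = 20.0030.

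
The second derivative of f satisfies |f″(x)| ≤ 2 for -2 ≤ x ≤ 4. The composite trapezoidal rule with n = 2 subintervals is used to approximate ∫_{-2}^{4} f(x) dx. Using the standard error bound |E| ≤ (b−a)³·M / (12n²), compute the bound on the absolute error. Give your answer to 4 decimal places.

|E| ≤ (6)³·2 / (12·2²) = 432/48 = 9.0000.

9.0000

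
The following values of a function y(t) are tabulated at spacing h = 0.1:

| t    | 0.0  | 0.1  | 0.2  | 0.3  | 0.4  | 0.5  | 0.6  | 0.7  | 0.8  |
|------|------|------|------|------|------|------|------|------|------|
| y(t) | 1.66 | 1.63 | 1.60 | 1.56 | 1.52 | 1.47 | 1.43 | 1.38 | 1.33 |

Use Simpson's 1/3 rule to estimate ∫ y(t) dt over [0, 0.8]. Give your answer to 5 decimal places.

1.20833

h = 0.1, n = 8.
(h/3)·[y₀ + 4y₁ + 2y₂ + 4y₃ + 2y₄ + 4y₅ + 2y₆ + 4y₇ + y₈] = 0.033333·(36.25) = 1.20833.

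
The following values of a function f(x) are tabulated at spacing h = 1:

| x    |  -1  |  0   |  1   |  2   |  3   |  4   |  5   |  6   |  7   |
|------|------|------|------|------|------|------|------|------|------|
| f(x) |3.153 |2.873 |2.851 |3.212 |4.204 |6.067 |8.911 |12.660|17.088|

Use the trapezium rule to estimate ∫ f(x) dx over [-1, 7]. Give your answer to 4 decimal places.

50.8985

h = 1, n = 8.
(h/2)·[y₀ + 2y₁ + 2y₂ + 2y₃ + 2y₄ + 2y₅ + 2y₆ + 2y₇ + y₈] = 0.5·(101.797) = 50.8985.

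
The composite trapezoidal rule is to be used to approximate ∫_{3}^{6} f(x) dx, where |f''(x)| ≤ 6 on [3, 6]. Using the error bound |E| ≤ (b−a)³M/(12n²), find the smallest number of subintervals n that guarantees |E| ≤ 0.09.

Need 162/(12n²) ≤ 0.09.
n² ≥ 162/(12·0.09) = 150 ⇒ n ≥ 12.2474, so the smallest n is 13.

13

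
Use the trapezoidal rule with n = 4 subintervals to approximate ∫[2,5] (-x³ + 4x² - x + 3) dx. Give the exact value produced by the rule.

h = (5 − 2)/4 = 0.75.
Nodes x₀,…,x₄ = 2, 2.75, 3.5, 4.25, 5.
f(x) = -x³ + 4x² - x + 3: f₀=9, f₁=9.703125, f₂=5.625, f₃=-5.765625, f₄=-27.
(h/2)·[f₀ + 2f₁ + 2f₂ + 2f₃ + f₄] = 0.375·(1.125) = 0.421875.

0.421875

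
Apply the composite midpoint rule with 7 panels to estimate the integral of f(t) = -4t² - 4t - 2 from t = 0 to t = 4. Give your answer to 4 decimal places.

h = (4 − 0)/7 = 0.571429.
Midpoints m₁,…,m₇ = 0.285714, 0.857143, 1.428571, 2, 2.571429, 3.142857, 3.714286.
f(m₁)=-3.469388, f(m₂)=-8.367347, f(m₃)=-15.877551, f(m₄)=-26, f(m₅)=-38.734694, f(m₆)=-54.081633, f(m₇)=-72.040816.
h·[f(m₁) + f(m₂) + f(m₃) + f(m₄) + f(m₅) + f(m₆) + f(m₇)] = 0.571429·(-218.571429) = -124.8980.

-124.8980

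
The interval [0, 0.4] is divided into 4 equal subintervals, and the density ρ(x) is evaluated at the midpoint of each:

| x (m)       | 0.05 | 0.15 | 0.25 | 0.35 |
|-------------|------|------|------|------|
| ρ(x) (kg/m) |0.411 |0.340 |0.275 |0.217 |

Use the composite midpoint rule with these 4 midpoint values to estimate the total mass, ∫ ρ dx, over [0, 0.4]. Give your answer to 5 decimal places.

0.12430

h = 0.1, n = 4.
h·[y(m₁) + y(m₂) + y(m₃) + y(m₄)] = 0.1·(1.243) = 0.12430.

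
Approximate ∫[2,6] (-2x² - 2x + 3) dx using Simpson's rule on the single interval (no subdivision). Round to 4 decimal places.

S = (b−a)/6 · [f(2) + 4f(4) + f(6)] = 0.666667·[(-9) + 4·(-37) + (-81)] = -158.6667.

-158.6667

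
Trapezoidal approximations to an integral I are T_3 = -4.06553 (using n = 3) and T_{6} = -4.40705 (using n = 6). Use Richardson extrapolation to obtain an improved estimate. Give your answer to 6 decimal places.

-4.520890

R = (4·T_{6} − T_3) / 3 = (4·(-4.40705) − (-4.06553))/3 = (-13.56267)/3 = -4.520890.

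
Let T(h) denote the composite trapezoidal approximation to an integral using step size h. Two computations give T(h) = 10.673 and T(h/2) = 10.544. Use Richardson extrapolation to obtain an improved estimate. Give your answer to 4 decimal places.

R = (4·T(h/2) − T(h)) / 3 = (4·10.544 − 10.673)/3 = (31.503)/3 = 10.5010.

10.5010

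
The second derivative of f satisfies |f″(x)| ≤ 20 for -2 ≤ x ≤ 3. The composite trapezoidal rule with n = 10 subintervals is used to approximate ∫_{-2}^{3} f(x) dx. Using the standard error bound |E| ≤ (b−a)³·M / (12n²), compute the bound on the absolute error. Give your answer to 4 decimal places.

|E| ≤ (5)³·20 / (12·10²) = 2500/1200 = 2.0833.

2.0833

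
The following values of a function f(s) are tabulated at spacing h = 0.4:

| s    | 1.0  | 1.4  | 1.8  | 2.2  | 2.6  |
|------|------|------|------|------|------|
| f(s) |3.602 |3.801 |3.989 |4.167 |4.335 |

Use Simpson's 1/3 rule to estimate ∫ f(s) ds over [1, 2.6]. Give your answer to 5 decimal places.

6.37160

h = 0.4, n = 4.
(h/3)·[y₀ + 4y₁ + 2y₂ + 4y₃ + y₄] = 0.133333·(47.787) = 6.37160.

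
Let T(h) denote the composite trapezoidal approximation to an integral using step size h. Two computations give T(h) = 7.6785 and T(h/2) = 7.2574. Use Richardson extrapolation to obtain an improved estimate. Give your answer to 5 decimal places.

R = (4·T(h/2) − T(h)) / 3 = (4·7.2574 − 7.6785)/3 = (21.3511)/3 = 7.11703.

7.11703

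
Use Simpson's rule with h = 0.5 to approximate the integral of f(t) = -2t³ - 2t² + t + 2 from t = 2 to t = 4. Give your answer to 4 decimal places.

-147.3333

h = (4 − 2)/4 = 0.5.
Nodes t₀,…,t₄ = 2, 2.5, 3, 3.5, 4.
f(t) = -2t³ - 2t² + t + 2: f₀=-20, f₁=-39.25, f₂=-67, f₃=-104.75, f₄=-154.
(h/3)·[f₀ + 4f₁ + 2f₂ + 4f₃ + f₄] = 0.166667·(-884) = -147.3333.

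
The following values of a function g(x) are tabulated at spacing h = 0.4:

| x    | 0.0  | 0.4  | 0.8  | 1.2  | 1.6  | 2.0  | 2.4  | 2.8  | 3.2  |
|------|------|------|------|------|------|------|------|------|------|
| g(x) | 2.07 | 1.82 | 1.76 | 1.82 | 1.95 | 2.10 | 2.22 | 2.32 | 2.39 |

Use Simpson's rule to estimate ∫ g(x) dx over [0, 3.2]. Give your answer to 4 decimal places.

h = 0.4, n = 8.
(h/3)·[y₀ + 4y₁ + 2y₂ + 4y₃ + 2y₄ + 4y₅ + 2y₆ + 4y₇ + y₈] = 0.133333·(48.56) = 6.4747.

6.4747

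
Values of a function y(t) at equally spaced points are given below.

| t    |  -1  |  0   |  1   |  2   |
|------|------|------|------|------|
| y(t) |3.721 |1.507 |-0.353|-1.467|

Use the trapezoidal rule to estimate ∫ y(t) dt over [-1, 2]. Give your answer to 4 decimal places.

2.2810

h = 1, n = 3.
(h/2)·[y₀ + 2y₁ + 2y₂ + y₃] = 0.5·(4.562) = 2.2810.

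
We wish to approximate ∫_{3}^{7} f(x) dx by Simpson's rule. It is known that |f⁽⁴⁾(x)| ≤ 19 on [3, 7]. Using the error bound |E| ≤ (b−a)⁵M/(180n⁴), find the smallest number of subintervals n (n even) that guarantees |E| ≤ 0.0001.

Need 19456/(180n⁴) ≤ 0.0001.
n⁴ ≥ 19456/(180·0.0001) = 1.08089e+06 ⇒ n ≥ 32.2437, so the smallest even n is 34. (n must be even for Simpson's rule.)

34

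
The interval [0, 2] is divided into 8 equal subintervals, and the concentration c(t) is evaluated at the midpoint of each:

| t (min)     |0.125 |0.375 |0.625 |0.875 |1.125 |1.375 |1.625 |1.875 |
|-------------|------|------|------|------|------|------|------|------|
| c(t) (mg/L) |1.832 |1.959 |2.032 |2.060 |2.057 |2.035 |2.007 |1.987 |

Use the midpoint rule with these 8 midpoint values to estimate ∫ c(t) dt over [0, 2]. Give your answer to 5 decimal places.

3.99225

h = 0.25, n = 8.
h·[y(m₁) + y(m₂) + y(m₃) + y(m₄) + y(m₅) + y(m₆) + y(m₇) + y(m₈)] = 0.25·(15.969) = 3.99225.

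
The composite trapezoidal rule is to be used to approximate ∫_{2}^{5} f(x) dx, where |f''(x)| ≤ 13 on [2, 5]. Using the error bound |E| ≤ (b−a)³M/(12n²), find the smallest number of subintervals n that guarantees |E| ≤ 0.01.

Need 351/(12n²) ≤ 0.01.
n² ≥ 351/(12·0.01) = 2925 ⇒ n ≥ 54.0833, so the smallest n is 55.

55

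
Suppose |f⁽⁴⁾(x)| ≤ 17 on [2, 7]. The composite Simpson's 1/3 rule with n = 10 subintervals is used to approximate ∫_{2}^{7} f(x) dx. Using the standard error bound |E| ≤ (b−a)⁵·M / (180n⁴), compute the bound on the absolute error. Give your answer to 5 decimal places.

|E| ≤ (5)⁵·17 / (180·10⁴) = 53125/1800000 = 0.02951.

0.02951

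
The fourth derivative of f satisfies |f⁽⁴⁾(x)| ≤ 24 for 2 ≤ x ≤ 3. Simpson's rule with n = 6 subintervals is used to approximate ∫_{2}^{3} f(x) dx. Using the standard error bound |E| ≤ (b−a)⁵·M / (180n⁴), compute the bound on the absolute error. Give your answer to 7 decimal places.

0.0001029

|E| ≤ (1)⁵·24 / (180·6⁴) = 24/233280 = 0.0001029.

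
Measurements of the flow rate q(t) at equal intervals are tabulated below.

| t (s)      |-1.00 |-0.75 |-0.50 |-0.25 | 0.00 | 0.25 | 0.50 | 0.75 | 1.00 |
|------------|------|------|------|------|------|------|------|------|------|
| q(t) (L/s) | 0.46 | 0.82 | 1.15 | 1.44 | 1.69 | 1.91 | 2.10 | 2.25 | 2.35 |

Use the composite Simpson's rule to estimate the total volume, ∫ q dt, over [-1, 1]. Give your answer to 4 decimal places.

3.1975

h = 0.25, n = 8.
(h/3)·[y₀ + 4y₁ + 2y₂ + 4y₃ + 2y₄ + 4y₅ + 2y₆ + 4y₇ + y₈] = 0.083333·(38.37) = 3.1975.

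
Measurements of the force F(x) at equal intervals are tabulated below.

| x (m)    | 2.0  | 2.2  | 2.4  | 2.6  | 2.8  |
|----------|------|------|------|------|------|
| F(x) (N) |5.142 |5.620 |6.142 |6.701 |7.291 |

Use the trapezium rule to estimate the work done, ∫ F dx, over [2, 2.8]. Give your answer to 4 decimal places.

h = 0.2, n = 4.
(h/2)·[y₀ + 2y₁ + 2y₂ + 2y₃ + y₄] = 0.1·(49.359) = 4.9359.

4.9359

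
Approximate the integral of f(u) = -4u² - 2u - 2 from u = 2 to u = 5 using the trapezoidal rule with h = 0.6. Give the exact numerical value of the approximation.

-183.72

h = (5 − 2)/5 = 0.6.
Nodes u₀,…,u₅ = 2, 2.6, 3.2, 3.8, 4.4, 5.
f(u) = -4u² - 2u - 2: f₀=-22, f₁=-34.24, f₂=-49.36, f₃=-67.36, f₄=-88.24, f₅=-112.
(h/2)·[f₀ + 2f₁ + 2f₂ + 2f₃ + 2f₄ + f₅] = 0.3·(-612.4) = -183.72.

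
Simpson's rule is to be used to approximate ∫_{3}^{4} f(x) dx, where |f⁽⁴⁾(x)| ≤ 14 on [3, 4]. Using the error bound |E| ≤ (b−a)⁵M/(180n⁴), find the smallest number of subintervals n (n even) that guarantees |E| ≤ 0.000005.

12

Need 14/(180n⁴) ≤ 0.000005.
n⁴ ≥ 14/(180·0.000005) = 15555.6 ⇒ n ≥ 11.1679, so the smallest even n is 12. (n must be even for Simpson's rule.)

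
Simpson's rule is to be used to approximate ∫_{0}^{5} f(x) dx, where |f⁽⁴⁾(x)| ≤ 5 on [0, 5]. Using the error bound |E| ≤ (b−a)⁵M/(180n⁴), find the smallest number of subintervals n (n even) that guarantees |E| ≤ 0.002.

Need 15625/(180n⁴) ≤ 0.002.
n⁴ ≥ 15625/(180·0.002) = 43402.8 ⇒ n ≥ 14.4338, so the smallest even n is 16. (n must be even for Simpson's rule.)

16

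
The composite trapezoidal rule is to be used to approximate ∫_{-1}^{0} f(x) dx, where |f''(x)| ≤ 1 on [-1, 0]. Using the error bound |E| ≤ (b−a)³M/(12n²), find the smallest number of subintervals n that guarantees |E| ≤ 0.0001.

29

Need 1/(12n²) ≤ 0.0001.
n² ≥ 1/(12·0.0001) = 833.333 ⇒ n ≥ 28.8675, so the smallest n is 29.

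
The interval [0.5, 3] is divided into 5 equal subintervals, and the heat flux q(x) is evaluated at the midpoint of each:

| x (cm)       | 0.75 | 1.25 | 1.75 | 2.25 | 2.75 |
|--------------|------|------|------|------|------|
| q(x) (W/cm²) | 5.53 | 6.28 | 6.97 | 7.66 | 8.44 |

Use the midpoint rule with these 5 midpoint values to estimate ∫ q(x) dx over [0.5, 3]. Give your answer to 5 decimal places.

h = 0.5, n = 5.
h·[y(m₁) + y(m₂) + y(m₃) + y(m₄) + y(m₅)] = 0.5·(34.88) = 17.44000.

17.44000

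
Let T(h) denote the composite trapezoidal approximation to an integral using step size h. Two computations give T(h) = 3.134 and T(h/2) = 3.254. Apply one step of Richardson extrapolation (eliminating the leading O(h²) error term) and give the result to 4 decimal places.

R = (4·T(h/2) − T(h)) / 3 = (4·3.254 − 3.134)/3 = (9.882)/3 = 3.2940.

3.2940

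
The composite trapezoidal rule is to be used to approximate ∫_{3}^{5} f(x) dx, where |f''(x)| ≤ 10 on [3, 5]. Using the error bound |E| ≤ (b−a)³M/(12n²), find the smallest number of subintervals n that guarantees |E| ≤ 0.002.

Need 80/(12n²) ≤ 0.002.
n² ≥ 80/(12·0.002) = 3333.33 ⇒ n ≥ 57.7350, so the smallest n is 58.

58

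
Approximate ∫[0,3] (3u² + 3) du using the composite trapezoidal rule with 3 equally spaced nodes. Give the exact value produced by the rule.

h = (3 − 0)/2 = 1.5.
Nodes u₀,…,u₂ = 0, 1.5, 3.
f(u) = 3u² + 3: f₀=3, f₁=9.75, f₂=30.
(h/2)·[f₀ + 2f₁ + f₂] = 0.75·(52.5) = 39.375.

39.375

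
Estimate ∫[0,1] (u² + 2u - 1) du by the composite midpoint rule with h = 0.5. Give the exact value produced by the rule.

0.3125

h = (1 − 0)/2 = 0.5.
Midpoints m₁,…,m₂ = 0.25, 0.75.
f(m₁)=-0.4375, f(m₂)=1.0625.
h·[f(m₁) + f(m₂)] = 0.5·(0.625) = 0.3125.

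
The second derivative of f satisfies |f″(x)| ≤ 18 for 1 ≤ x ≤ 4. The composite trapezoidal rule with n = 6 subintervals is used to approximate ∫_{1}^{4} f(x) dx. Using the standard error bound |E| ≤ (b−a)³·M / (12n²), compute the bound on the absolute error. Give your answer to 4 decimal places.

1.1250

|E| ≤ (3)³·18 / (12·6²) = 486/432 = 1.1250.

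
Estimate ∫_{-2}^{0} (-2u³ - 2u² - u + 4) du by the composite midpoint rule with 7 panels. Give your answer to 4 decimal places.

12.6122

h = (0 − (-2))/7 = 0.285714.
Midpoints m₁,…,m₇ = -1.857143, -1.571429, -1.285714, -1, -0.714286, -0.428571, -0.142857.
f(m₁)=11.769679, f(m₂)=8.393586, f(m₃)=6.230321, f(m₄)=5, f(m₅)=4.422741, f(m₆)=4.218659, f(m₇)=4.107872.
h·[f(m₁) + f(m₂) + f(m₃) + f(m₄) + f(m₅) + f(m₆) + f(m₇)] = 0.285714·(44.142857) = 12.6122.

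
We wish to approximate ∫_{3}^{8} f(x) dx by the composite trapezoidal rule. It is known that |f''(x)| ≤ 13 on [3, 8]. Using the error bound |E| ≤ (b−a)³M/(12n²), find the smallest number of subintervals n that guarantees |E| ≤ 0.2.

Need 1625/(12n²) ≤ 0.2.
n² ≥ 1625/(12·0.2) = 677.083 ⇒ n ≥ 26.0208, so the smallest n is 27.

27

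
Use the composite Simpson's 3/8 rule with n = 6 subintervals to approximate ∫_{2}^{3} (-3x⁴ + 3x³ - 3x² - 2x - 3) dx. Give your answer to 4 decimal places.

h = (3 − 2)/6 = 0.166667.
Nodes x₀,…,x₆ = 2, 2.166667, 2.333333, 2.5, 2.666667, 2.833333, 3.
f(x) = -3x⁴ + 3x³ - 3x² - 2x - 3: f₀=-43, f₁=-57.016204, f₂=-74.814815, f₃=-97.0625, f₄=-124.481481, f₅=-157.849537, f₆=-198.
(3h/8)·[f₀ + 3f₁ + 3f₂ + 2f₃ + 3f₄ + 3f₅ + f₆] = 0.0625·(-1677.611111) = -104.8507.

-104.8507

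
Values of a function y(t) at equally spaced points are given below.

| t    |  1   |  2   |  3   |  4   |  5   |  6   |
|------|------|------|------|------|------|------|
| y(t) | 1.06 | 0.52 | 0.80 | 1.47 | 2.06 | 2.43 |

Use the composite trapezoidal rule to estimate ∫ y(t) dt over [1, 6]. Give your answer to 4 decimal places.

h = 1, n = 5.
(h/2)·[y₀ + 2y₁ + 2y₂ + 2y₃ + 2y₄ + y₅] = 0.5·(13.19) = 6.5950.

6.5950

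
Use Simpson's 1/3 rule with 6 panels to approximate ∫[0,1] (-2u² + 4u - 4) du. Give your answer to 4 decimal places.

h = (1 − 0)/6 = 0.166667.
Nodes u₀,…,u₆ = 0, 0.166667, 0.333333, 0.5, 0.666667, 0.833333, 1.
f(u) = -2u² + 4u - 4: f₀=-4, f₁=-3.388889, f₂=-2.888889, f₃=-2.5, f₄=-2.222222, f₅=-2.055556, f₆=-2.
(h/3)·[f₀ + 4f₁ + 2f₂ + 4f₃ + 2f₄ + 4f₅ + f₆] = 0.055556·(-48) = -2.6667.

-2.6667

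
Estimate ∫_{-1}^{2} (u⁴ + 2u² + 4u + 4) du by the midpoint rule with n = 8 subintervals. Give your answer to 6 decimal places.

h = (2 − (-1))/8 = 0.375.
Midpoints m₁,…,m₈ = -0.8125, -0.4375, -0.0625, 0.3125, 0.6875, 1.0625, 1.4375, 1.8125.
f(m₁)=2.5061187744140625, f(m₂)=2.6694488525390625, f(m₃)=3.7578277587890625, f(m₄)=5.4548492431640625, f(m₅)=7.9187164306640625, f(m₆)=11.7822418212890625, f(m₇)=18.1528472900390625, f(m₈)=28.6125640869140625.
h·[f(m₁) + f(m₂) + f(m₃) + f(m₄) + f(m₅) + f(m₆) + f(m₇) + f(m₈)] = 0.375·(80.8546142578125) = 30.320480.

30.320480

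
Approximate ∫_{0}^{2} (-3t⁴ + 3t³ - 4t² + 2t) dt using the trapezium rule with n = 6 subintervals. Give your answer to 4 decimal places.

h = (2 − 0)/6 = 0.333333.
Nodes t₀,…,t₆ = 0, 0.333333, 0.666667, 1, 1.333333, 1.666667, 2.
f(t) = -3t⁴ + 3t³ - 4t² + 2t: f₀=0, f₁=0.296296, f₂=-0.148148, f₃=-2, f₄=-6.814815, f₅=-17.037037, f₆=-36.
(h/2)·[f₀ + 2f₁ + 2f₂ + 2f₃ + 2f₄ + 2f₅ + f₆] = 0.166667·(-87.407407) = -14.5679.

-14.5679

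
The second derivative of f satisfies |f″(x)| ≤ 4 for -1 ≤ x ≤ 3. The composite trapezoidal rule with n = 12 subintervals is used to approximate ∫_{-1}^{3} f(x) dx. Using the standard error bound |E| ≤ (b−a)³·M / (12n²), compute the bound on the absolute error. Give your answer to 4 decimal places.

0.1481

|E| ≤ (4)³·4 / (12·12²) = 256/1728 = 0.1481.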